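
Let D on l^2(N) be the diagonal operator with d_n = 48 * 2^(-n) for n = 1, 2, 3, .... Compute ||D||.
||D|| = 24 (attained at n = 1)

For D diagonal, ||D|| = sup_n |d_n|. The sequence d_n = 48 * 2^(-n) is positive and strictly decreasing (ratio 2^(-1) < 1), so the supremum is d_1 = 48/2 = 24. Hence ||D|| = 24.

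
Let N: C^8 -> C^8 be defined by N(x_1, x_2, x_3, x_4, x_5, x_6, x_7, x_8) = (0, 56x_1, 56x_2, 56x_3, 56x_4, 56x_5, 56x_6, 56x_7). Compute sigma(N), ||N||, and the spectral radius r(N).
sigma(N) = {0}; ||N|| = 56; r(N) = 0. (N is nilpotent with N^8 = 0.)

On C^8, N is a strictly lower-triangular matrix with 56 on the subdiagonal and zeros elsewhere, so its characteristic polynomial is lambda^8 and every eigenvalue is 0: sigma(N) = {0}. For the operator norm, N e_i = 56e_{i+1} for i = 1, ..., 7 and N e_8 = 0, so the singular values of N are 56 (with multiplicity 7) and 0; hence ||N|| = 56. The spectral radius r(N) = max|lambda| = 0. Note ||N|| > r(N) — characteristic of non-normal nilpotent operators. Indeed N^8 = 0.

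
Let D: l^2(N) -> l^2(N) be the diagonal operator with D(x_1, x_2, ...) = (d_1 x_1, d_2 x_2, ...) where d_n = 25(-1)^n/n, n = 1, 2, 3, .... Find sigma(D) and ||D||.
sigma(D) = {25(-1)^n/n : n ≥ 1} ∪ {0}; ||D|| = 25

A bounded diagonal operator on l^2 with diagonal entries d_n has spectrum equal to the closure of {d_n : n ≥ 1}: every d_n is an eigenvalue (with eigenvector e_n), so {d_n} ⊂ sigma(D); the spectrum is closed, so its closure is too; and for lambda not in the closure, (D - lambda I) has bounded inverse (the diagonal entries 1/(d_n - lambda) are bounded). For our sequence d_n = 25(-1)^n/n, n = 1, 2, 3, ...:
  - {d_n} = {25(-1)^n/n : n ≥ 1}; the only limit point is 0
  - closure = {25(-1)^n/n : n ≥ 1} ∪ {0}
For the norm: a diagonal operator has ||D|| = sup_n |d_n|. Here |d_n| = 25/n is decreasing, so sup_n |d_n| = |d_1| = 25. So ||D|| = 25.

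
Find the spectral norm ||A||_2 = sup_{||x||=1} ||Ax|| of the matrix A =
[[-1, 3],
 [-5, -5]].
||A||_2 = sqrt((60 + sqrt(2000))/2) ≈ 7.2361 (= sqrt(largest eigenvalue of A^T A))

||A||_2 = sigma_max(A) = sqrt(lambda_max(A^T A)). Form the symmetric matrix M = A^T A =
[[26, 22],
 [22, 34]].
Its characteristic polynomial (trace, determinant of M give the coefficients) is
  p(λ) = det(λ I - M) = λ^2 - 60λ + 400.
For λ^2 - 60λ + 400 the discriminant is 2000. It is nonnegative but not a perfect square, so the roots are real and irrational: λ = (60 ± sqrt(2000))/2 ≈ 52.3607, 7.6393.
So the eigenvalues of A^T A are ≈ 7.6393, 52.3607 (all ≥ 0, as they must be for A^T A). The largest is λ_max = (60 + sqrt(2000))/2 ≈ 52.3607, hence ||A||_2 = sqrt(λ_max) = sqrt((60 + sqrt(2000))/2) ≈ 7.2361.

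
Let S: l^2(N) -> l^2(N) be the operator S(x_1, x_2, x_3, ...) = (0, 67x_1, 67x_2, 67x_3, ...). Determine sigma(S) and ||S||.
sigma(S) = closed disk {z in C : |z| ≤ 67}; ||S|| = 67

Note S = 67·U where U is the unit right shift (U x)_k = x_{k-1} (with x_0 := 0); so ||S|| = 67||U|| and sigma(S) = 67·sigma(U). ||S x||^2 = sum_{k≥1} |67x_k|^2 = 4489||x||^2, so ||S|| = 67 and sigma(S) ⊂ {|z| ≤ 67}. For any |lambda| < 67, the equation (S - lambda I) x = 0 forces x_1 = 0, then 67x_k = lambda x_{k+1} ⇒ x = 0, so S has no eigenvalues. But (S - lambda I) is not surjective for |lambda| < 67: solving (S - lambda I) x = e_1 would require x_n proportional to (lambda/67)^(-n), which is not in l^2. So every |lambda| < 67 lies in the residual spectrum. The boundary |lambda| = 67 is in the approximate point spectrum (the spectrum is closed). Hence sigma(S) is the closed disk of radius 67.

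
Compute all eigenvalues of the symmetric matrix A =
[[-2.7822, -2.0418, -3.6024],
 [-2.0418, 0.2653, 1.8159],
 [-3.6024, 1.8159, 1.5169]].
sigma(A) ≈ {-5, -1, 5}

A is real symmetric, so its spectrum consists of real eigenvalues. Expanding the characteristic polynomial of the displayed matrix gives
  det(λ I - A) = p(λ) = λ^3 + (1)λ^2 + (-25)λ + (-25.0012).
Solving p(λ) = 0 yields eigenvalues ≈ -5, -1, 5. (A is shown rounded to 4 decimals, so these recover the underlying integer eigenvalues to within that precision.)
Verification: the trace of A = -1 equals the sum of eigenvalues -1, and det(A) ≈ 25.0012 matches the eigenvalue product 25.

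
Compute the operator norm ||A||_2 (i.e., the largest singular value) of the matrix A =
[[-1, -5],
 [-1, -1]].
||A||_2 = sqrt((28 + sqrt(720))/2) ≈ 5.2361 (= sqrt(largest eigenvalue of A^T A))

||A||_2 = sigma_max(A) = sqrt(lambda_max(A^T A)). Form the symmetric matrix M = A^T A =
[[2, 6],
 [6, 26]].
Its characteristic polynomial (trace, determinant of M give the coefficients) is
  p(λ) = det(λ I - M) = λ^2 - 28λ + 16.
For λ^2 - 28λ + 16 the discriminant is 720. It is nonnegative but not a perfect square, so the roots are real and irrational: λ = (28 ± sqrt(720))/2 ≈ 27.4164, 0.5836.
So the eigenvalues of A^T A are ≈ 0.5836, 27.4164 (all ≥ 0, as they must be for A^T A). The largest is λ_max = (28 + sqrt(720))/2 ≈ 27.4164, hence ||A||_2 = sqrt(λ_max) = sqrt((28 + sqrt(720))/2) ≈ 5.2361.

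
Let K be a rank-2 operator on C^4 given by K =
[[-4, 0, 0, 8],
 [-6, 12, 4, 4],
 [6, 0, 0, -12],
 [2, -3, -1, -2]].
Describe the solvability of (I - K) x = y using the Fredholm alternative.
(I - K) is invertible (det(I - K) = -85 ≠ 0), so for every y in C^4 the equation (I - K) x = y has a unique solution.

K has rank 2 and factors as K = U V^T = u1 v1^T + u2 v2^T with u1 = (2, 3, -3, -1), v1 = (-2, 3, 1, 2), u2 = (2, -1, -3, 0), v2 = (0, -3, -1, 2) (multiplying out reproduces the displayed K). The nonzero eigenvalues of U V^T coincide with those of the 2 x 2 matrix G = V^T U = [[v1·u1, v1·u2], [v2·u1, v2·u2]] = [[0, -10], [-8, 6]], and by the Sylvester determinant identity det(I_4 - U V^T) = det(I_2 - V^T U) = det([[1, 10], [8, -5]]) = (1)(-5) - (10)(8) = -85. (Direct check: I - K =
[[5, 0, 0, -8],
 [6, -11, -4, -4],
 [-6, 0, 1, 12],
 [-2, 3, 1, 3]]
has determinant -85.) The finite-dimensional Fredholm alternative says: either (I - K) is invertible, or ker(I - K) ≠ {0} and then range(I - K) = ker((I - K)^*)^⊥, with dim ker(I - K) = dim ker((I - K)^*). Since det(I - K) ≠ 0, 1 is not an eigenvalue of K and ker(I - K) = {0}, so we are in the first case: for every y there is a unique x = (I - K)^(-1) y. (Explicitly, by the Woodbury identity, (I - U V^T)^(-1) = I + U (I_2 - G)^(-1) V^T.)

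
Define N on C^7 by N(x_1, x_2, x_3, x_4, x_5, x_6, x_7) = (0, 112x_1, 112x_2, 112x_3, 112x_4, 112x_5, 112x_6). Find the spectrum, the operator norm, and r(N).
sigma(N) = {0}; ||N|| = 112; r(N) = 0. (N is nilpotent with N^7 = 0.)

On C^7, N is a strictly lower-triangular matrix with 112 on the subdiagonal and zeros elsewhere, so its characteristic polynomial is lambda^7 and every eigenvalue is 0: sigma(N) = {0}. For the operator norm, N e_i = 112e_{i+1} for i = 1, ..., 6 and N e_7 = 0, so the singular values of N are 112 (with multiplicity 6) and 0; hence ||N|| = 112. The spectral radius r(N) = max|lambda| = 0. Note ||N|| > r(N) — characteristic of non-normal nilpotent operators. Indeed N^7 = 0.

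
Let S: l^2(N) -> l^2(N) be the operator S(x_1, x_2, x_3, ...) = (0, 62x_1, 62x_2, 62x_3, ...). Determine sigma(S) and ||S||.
sigma(S) = closed disk {z in C : |z| ≤ 62}; ||S|| = 62

Note S = 62·U where U is the unit right shift (U x)_k = x_{k-1} (with x_0 := 0); so ||S|| = 62||U|| and sigma(S) = 62·sigma(U). ||S x||^2 = sum_{k≥1} |62x_k|^2 = 3844||x||^2, so ||S|| = 62 and sigma(S) ⊂ {|z| ≤ 62}. For any |lambda| < 62, the equation (S - lambda I) x = 0 forces x_1 = 0, then 62x_k = lambda x_{k+1} ⇒ x = 0, so S has no eigenvalues. But (S - lambda I) is not surjective for |lambda| < 62: solving (S - lambda I) x = e_1 would require x_n proportional to (lambda/62)^(-n), which is not in l^2. So every |lambda| < 62 lies in the residual spectrum. The boundary |lambda| = 62 is in the approximate point spectrum (the spectrum is closed). Hence sigma(S) is the closed disk of radius 62.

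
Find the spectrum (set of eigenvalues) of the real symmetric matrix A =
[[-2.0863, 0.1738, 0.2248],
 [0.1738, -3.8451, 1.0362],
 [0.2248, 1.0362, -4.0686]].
sigma(A) ≈ {-5, -3, -2}

A is real symmetric, so its spectrum consists of real eigenvalues. Expanding the characteristic polynomial of the displayed matrix gives
  det(λ I - A) = p(λ) = λ^3 + (10)λ^2 + (31)λ + (30).
Solving p(λ) = 0 yields eigenvalues ≈ -5, -3, -2. (A is shown rounded to 4 decimals, so these recover the underlying integer eigenvalues to within that precision.)
Verification: the trace of A = -10 equals the sum of eigenvalues -10, and det(A) ≈ -30.0002 matches the eigenvalue product -30.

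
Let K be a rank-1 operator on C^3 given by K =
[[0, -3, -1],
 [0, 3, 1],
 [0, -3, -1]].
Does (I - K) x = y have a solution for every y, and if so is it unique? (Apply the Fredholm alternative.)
(I - K) is invertible (det(I - K) = -1 ≠ 0), so for every y in C^3 the equation (I - K) x = y has a unique solution.

K has rank 1, so it is an outer product K = u v^T: every row of K is a multiple of one row vector. Reading off the entries, u = (1, -1, 1) and v = (0, -3, -1) (row i of K equals u_i·v^T). A rank-one matrix u v^T satisfies K u = u (v·u) and kills the (2)-dimensional subspace v^⊥, so its characteristic polynomial is lambda^2 (lambda - v·u) with v·u = tr K = 2. Hence the eigenvalues of I - K are 1 (multiplicity 2) and 1 - (2) = -1, so det(I - K) = -1. (Direct check: I - K =
[[1, 3, 1],
 [0, -2, -1],
 [0, 3, 2]]
has determinant -1.) The finite-dimensional Fredholm alternative says: either (I - K) is invertible, or ker(I - K) ≠ {0} and then range(I - K) = ker((I - K)^*)^⊥, with dim ker(I - K) = dim ker((I - K)^*). Since det(I - K) ≠ 0, 1 is not an eigenvalue of K and ker(I - K) = {0}, so we are in the first case: for every y there is a unique x = (I - K)^(-1) y. Explicitly, by the Sherman–Morrison formula, (I - u v^T)^(-1) = I + u v^T/(1 - v·u), i.e. (I - K)^(-1) = I - K.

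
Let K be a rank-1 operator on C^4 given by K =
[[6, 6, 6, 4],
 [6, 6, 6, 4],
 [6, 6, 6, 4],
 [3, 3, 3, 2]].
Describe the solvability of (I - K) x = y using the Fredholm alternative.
(I - K) is invertible (det(I - K) = -19 ≠ 0), so for every y in C^4 the equation (I - K) x = y has a unique solution.

K has rank 1, so it is an outer product K = u v^T: every row of K is a multiple of one row vector. Reading off the entries, u = (-2, -2, -2, -1) and v = (-3, -3, -3, -2) (row i of K equals u_i·v^T). A rank-one matrix u v^T satisfies K u = u (v·u) and kills the (3)-dimensional subspace v^⊥, so its characteristic polynomial is lambda^3 (lambda - v·u) with v·u = tr K = 20. Hence the eigenvalues of I - K are 1 (multiplicity 3) and 1 - (20) = -19, so det(I - K) = -19. (Direct check: I - K =
[[-5, -6, -6, -4],
 [-6, -5, -6, -4],
 [-6, -6, -5, -4],
 [-3, -3, -3, -1]]
has determinant -19.) The finite-dimensional Fredholm alternative says: either (I - K) is invertible, or ker(I - K) ≠ {0} and then range(I - K) = ker((I - K)^*)^⊥, with dim ker(I - K) = dim ker((I - K)^*). Since det(I - K) ≠ 0, 1 is not an eigenvalue of K and ker(I - K) = {0}, so we are in the first case: for every y there is a unique x = (I - K)^(-1) y. Explicitly, by the Sherman–Morrison formula, (I - u v^T)^(-1) = I + u v^T/(1 - v·u), i.e. (I - K)^(-1) = I + K/(-19).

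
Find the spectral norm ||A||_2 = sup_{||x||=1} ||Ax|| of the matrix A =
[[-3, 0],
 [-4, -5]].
||A||_2 = sqrt(45) ≈ 6.7082 (= sqrt(largest eigenvalue of A^T A))

||A||_2 = sigma_max(A) = sqrt(lambda_max(A^T A)). Form the symmetric matrix M = A^T A =
[[25, 20],
 [20, 25]].
Its characteristic polynomial (trace, determinant of M give the coefficients) is
  p(λ) = det(λ I - M) = λ^2 - 50λ + 225.
For λ^2 - 50λ + 225 the discriminant is 1600. It is a perfect square (40^2), so the roots are rational: λ = (50 ± 40)/2 = 45, 5.
So the eigenvalues of A^T A are ≈ 5, 45 (all ≥ 0, as they must be for A^T A). The largest is λ_max = 45, hence ||A||_2 = sqrt(λ_max) = sqrt(45) ≈ 6.7082.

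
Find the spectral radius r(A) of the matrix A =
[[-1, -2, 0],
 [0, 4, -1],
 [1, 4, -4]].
r(A) ≈ 3.5273

The eigenvalues of A are the roots of its characteristic polynomial. With M = A (coefficients from the trace, the sum of principal 2x2 minors, and det A):
  p(λ) = det(λ I - M) = λ^3 + λ^2 - 12λ - 14.
No integer candidate from the rational root theorem (±divisors of 14) is a root, so the roots are irrational. The cubic discriminant is Δ = 4844 > 0, so there are three distinct real roots. p(-4) = -14 and p(-3) = 4 have opposite signs, so a root lies in (-4, -3); Newton's method refines it to λ ≈ -3.3384. p(-2) = 6 and p(-1) = -2 have opposite signs, so a root lies in (-2, -1); Newton's method refines it to λ ≈ -1.1889. p(3) = -14 and p(4) = 18 have opposite signs, so a root lies in (3, 4); Newton's method refines it to λ ≈ 3.5273. Check (Vieta): the three roots sum to -1, matching tr M = -1.
Thus the eigenvalues (to 4 decimals) are -3.3384 (modulus 3.3384); -1.1889 (modulus 1.1889); 3.5273 (modulus 3.5273). The spectral radius is the largest modulus: r(A) ≈ 3.5273. (Cross-check: r(A) ≤ ||A||_2 ≈ 7.052; equality holds whenever A is normal, though it can also hold for some non-normal A.)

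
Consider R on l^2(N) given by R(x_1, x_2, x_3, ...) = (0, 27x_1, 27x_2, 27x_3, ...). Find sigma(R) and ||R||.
sigma(R) = closed disk {z in C : |z| ≤ 27}; ||R|| = 27

Note R = 27·U where U is the unit right shift (U x)_k = x_{k-1} (with x_0 := 0); so ||R|| = 27||U|| and sigma(R) = 27·sigma(U). ||R x||^2 = sum_{k≥1} |27x_k|^2 = 729||x||^2, so ||R|| = 27 and sigma(R) ⊂ {|z| ≤ 27}. For any |lambda| < 27, the equation (R - lambda I) x = 0 forces x_1 = 0, then 27x_k = lambda x_{k+1} ⇒ x = 0, so R has no eigenvalues. But (R - lambda I) is not surjective for |lambda| < 27: solving (R - lambda I) x = e_1 would require x_n proportional to (lambda/27)^(-n), which is not in l^2. So every |lambda| < 27 lies in the residual spectrum. The boundary |lambda| = 27 is in the approximate point spectrum (the spectrum is closed). Hence sigma(R) is the closed disk of radius 27.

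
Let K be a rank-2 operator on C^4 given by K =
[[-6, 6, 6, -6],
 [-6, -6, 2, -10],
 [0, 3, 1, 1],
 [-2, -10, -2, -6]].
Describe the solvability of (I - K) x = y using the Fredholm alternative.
(I - K) is invertible (det(I - K) = 28 ≠ 0), so for every y in C^4 the equation (I - K) x = y has a unique solution.

K has rank 2 and factors as K = U V^T = u1 v1^T + u2 v2^T with u1 = (-3, 1, -1, 3), v1 = (0, -3, -1, -1), u2 = (3, 3, 0, 1), v2 = (-2, -1, 1, -3) (multiplying out reproduces the displayed K). The nonzero eigenvalues of U V^T coincide with those of the 2 x 2 matrix G = V^T U = [[v1·u1, v1·u2], [v2·u1, v2·u2]] = [[-5, -10], [-5, -12]], and by the Sylvester determinant identity det(I_4 - U V^T) = det(I_2 - V^T U) = det([[6, 10], [5, 13]]) = (6)(13) - (10)(5) = 28. (Direct check: I - K =
[[7, -6, -6, 6],
 [6, 7, -2, 10],
 [0, -3, 0, -1],
 [2, 10, 2, 7]]
has determinant 28.) The finite-dimensional Fredholm alternative says: either (I - K) is invertible, or ker(I - K) ≠ {0} and then range(I - K) = ker((I - K)^*)^⊥, with dim ker(I - K) = dim ker((I - K)^*). Since det(I - K) ≠ 0, 1 is not an eigenvalue of K and ker(I - K) = {0}, so we are in the first case: for every y there is a unique x = (I - K)^(-1) y. (Explicitly, by the Woodbury identity, (I - U V^T)^(-1) = I + U (I_2 - G)^(-1) V^T.)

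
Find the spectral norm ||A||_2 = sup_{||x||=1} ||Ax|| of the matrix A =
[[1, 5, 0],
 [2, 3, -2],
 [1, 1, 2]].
||A||_2 ≈ 6.3197 (= sqrt(largest eigenvalue of A^T A))

||A||_2 = sigma_max(A) = sqrt(lambda_max(A^T A)). Form the symmetric matrix M = A^T A =
[[6, 12, -2],
 [12, 35, -4],
 [-2, -4, 8]].
Its characteristic polynomial (trace, sum of principal 2x2 minors, determinant of M give the coefficients) is
  p(λ) = det(λ I - M) = λ^3 - 49λ^2 + 374λ - 484.
No integer candidate from the rational root theorem (±divisors of 484) is a root, so the roots are irrational. The cubic discriminant is Δ = 52150516 > 0, so there are three distinct real roots. p(1) = -158 and p(2) = 76 have opposite signs, so a root lies in (1, 2); Newton's method refines it to λ ≈ 1.6311. p(7) = 76 and p(8) = -116 have opposite signs, so a root lies in (7, 8); Newton's method refines it to λ ≈ 7.4297. p(39) = -1108 and p(40) = 76 have opposite signs, so a root lies in (39, 40); Newton's method refines it to λ ≈ 39.9392. Check (Vieta): the three roots sum to 49, matching tr M = 49.
So the eigenvalues of A^T A are ≈ 1.6311, 7.4297, 39.9392 (all ≥ 0, as they must be for A^T A). The largest is λ_max ≈ 39.9392, hence ||A||_2 = sqrt(λ_max) ≈ 6.3197.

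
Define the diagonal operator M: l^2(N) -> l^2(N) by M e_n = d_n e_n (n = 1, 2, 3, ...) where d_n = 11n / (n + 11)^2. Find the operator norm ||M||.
||M|| = 1/4 (attained at n = 11)

For M diagonal, ||M|| = sup_n |d_n|. Treat f(x) = 11x / (x + 11)^2 for real x > 0. By the quotient rule, f'(x) = 11(11 - x)/(x + 11)^3, which is positive for x < 11 and negative for x > 11. So f has a unique maximum at x = 11, and since 11 is a positive integer, the supremum over n ≥ 1 is attained at n = 11: d_11 = 11·11/(11 + 11)^2 = 11·11/484 = 1/4. Hence ||M|| = 1/4.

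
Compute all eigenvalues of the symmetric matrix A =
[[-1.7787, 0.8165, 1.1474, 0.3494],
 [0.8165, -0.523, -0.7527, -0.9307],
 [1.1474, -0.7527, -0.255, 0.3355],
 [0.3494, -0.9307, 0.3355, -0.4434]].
sigma(A) ≈ {-3, -1, 0, 1}

A is real symmetric, so its spectrum consists of real eigenvalues. Expanding the characteristic polynomial of the displayed matrix gives
  det(λ I - A) = p(λ) = λ^4 + (3)λ^3 + (-1)λ^2 + (-3)λ + (0).
Solving p(λ) = 0 yields eigenvalues ≈ -3, -1, 0, 1. (A is shown rounded to 4 decimals, so these recover the underlying integer eigenvalues to within that precision.)
Verification: the trace of A = -3 equals the sum of eigenvalues -3, and det(A) ≈ -0.0002 matches the eigenvalue product 0.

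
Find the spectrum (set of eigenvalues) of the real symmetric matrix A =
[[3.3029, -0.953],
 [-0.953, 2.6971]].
sigma(A) ≈ {2, 4}

A is real symmetric, so its spectrum consists of real eigenvalues. Expanding the characteristic polynomial of the displayed matrix gives
  det(λ I - A) = p(λ) = λ^2 + (-6)λ + (8).
Solving p(λ) = 0 yields eigenvalues ≈ 2, 4. (A is shown rounded to 4 decimals, so these recover the underlying integer eigenvalues to within that precision.)
Verification: the trace of A = 6 equals the sum of eigenvalues 6, and det(A) ≈ 8.0000 matches the eigenvalue product 8.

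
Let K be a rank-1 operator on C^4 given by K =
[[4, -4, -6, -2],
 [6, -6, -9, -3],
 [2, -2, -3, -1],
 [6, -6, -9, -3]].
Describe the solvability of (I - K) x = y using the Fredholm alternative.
(I - K) is invertible (det(I - K) = 9 ≠ 0), so for every y in C^4 the equation (I - K) x = y has a unique solution.

K has rank 1, so it is an outer product K = u v^T: every row of K is a multiple of one row vector. Reading off the entries, u = (2, 3, 1, 3) and v = (2, -2, -3, -1) (row i of K equals u_i·v^T). A rank-one matrix u v^T satisfies K u = u (v·u) and kills the (3)-dimensional subspace v^⊥, so its characteristic polynomial is lambda^3 (lambda - v·u) with v·u = tr K = -8. Hence the eigenvalues of I - K are 1 (multiplicity 3) and 1 - (-8) = 9, so det(I - K) = 9. (Direct check: I - K =
[[-3, 4, 6, 2],
 [-6, 7, 9, 3],
 [-2, 2, 4, 1],
 [-6, 6, 9, 4]]
has determinant 9.) The finite-dimensional Fredholm alternative says: either (I - K) is invertible, or ker(I - K) ≠ {0} and then range(I - K) = ker((I - K)^*)^⊥, with dim ker(I - K) = dim ker((I - K)^*). Since det(I - K) ≠ 0, 1 is not an eigenvalue of K and ker(I - K) = {0}, so we are in the first case: for every y there is a unique x = (I - K)^(-1) y. Explicitly, by the Sherman–Morrison formula, (I - u v^T)^(-1) = I + u v^T/(1 - v·u), i.e. (I - K)^(-1) = I + K/(9).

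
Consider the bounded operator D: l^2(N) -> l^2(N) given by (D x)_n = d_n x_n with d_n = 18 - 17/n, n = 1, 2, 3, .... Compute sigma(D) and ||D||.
sigma(D) = {18 - 17/n : n ≥ 1} ∪ {18}; ||D|| = 18

A bounded diagonal operator on l^2 with diagonal entries d_n has spectrum equal to the closure of {d_n : n ≥ 1}: every d_n is an eigenvalue (with eigenvector e_n), so {d_n} ⊂ sigma(D); the spectrum is closed, so its closure is too; and for lambda not in the closure, (D - lambda I) has bounded inverse (the diagonal entries 1/(d_n - lambda) are bounded). For our sequence d_n = 18 - 17/n, n = 1, 2, 3, ...:
  - {d_n} = {18 - 17/n : n ≥ 1}; the only limit point is 18
  - closure = {18 - 17/n : n ≥ 1} ∪ {18}
For the norm: a diagonal operator has ||D|| = sup_n |d_n|. Here d_n = 18 - 17/n increases monotonically from d_1 = 1 toward 18, with all terms in [1, 18); so sup_n |d_n| = 18 (the supremum is the limit, not attained). So ||D|| = 18.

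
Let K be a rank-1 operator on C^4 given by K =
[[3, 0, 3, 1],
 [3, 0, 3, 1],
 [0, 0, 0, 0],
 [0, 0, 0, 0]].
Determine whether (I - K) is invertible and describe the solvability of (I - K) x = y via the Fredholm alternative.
(I - K) is invertible (det(I - K) = -2 ≠ 0), so for every y in C^4 the equation (I - K) x = y has a unique solution.

K has rank 1, so it is an outer product K = u v^T: every row of K is a multiple of one row vector. Reading off the entries, u = (-1, -1, 0, 0) and v = (-3, 0, -3, -1) (row i of K equals u_i·v^T). A rank-one matrix u v^T satisfies K u = u (v·u) and kills the (3)-dimensional subspace v^⊥, so its characteristic polynomial is lambda^3 (lambda - v·u) with v·u = tr K = 3. Hence the eigenvalues of I - K are 1 (multiplicity 3) and 1 - (3) = -2, so det(I - K) = -2. (Direct check: I - K =
[[-2, 0, -3, -1],
 [-3, 1, -3, -1],
 [0, 0, 1, 0],
 [0, 0, 0, 1]]
has determinant -2.) The finite-dimensional Fredholm alternative says: either (I - K) is invertible, or ker(I - K) ≠ {0} and then range(I - K) = ker((I - K)^*)^⊥, with dim ker(I - K) = dim ker((I - K)^*). Since det(I - K) ≠ 0, 1 is not an eigenvalue of K and ker(I - K) = {0}, so we are in the first case: for every y there is a unique x = (I - K)^(-1) y. Explicitly, by the Sherman–Morrison formula, (I - u v^T)^(-1) = I + u v^T/(1 - v·u), i.e. (I - K)^(-1) = I + K/(-2).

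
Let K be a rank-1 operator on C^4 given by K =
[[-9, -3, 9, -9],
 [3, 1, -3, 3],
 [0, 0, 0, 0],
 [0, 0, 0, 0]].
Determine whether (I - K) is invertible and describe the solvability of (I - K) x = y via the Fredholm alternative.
(I - K) is invertible (det(I - K) = 9 ≠ 0), so for every y in C^4 the equation (I - K) x = y has a unique solution.

K has rank 1, so it is an outer product K = u v^T: every row of K is a multiple of one row vector. Reading off the entries, u = (3, -1, 0, 0) and v = (-3, -1, 3, -3) (row i of K equals u_i·v^T). A rank-one matrix u v^T satisfies K u = u (v·u) and kills the (3)-dimensional subspace v^⊥, so its characteristic polynomial is lambda^3 (lambda - v·u) with v·u = tr K = -8. Hence the eigenvalues of I - K are 1 (multiplicity 3) and 1 - (-8) = 9, so det(I - K) = 9. (Direct check: I - K =
[[10, 3, -9, 9],
 [-3, 0, 3, -3],
 [0, 0, 1, 0],
 [0, 0, 0, 1]]
has determinant 9.) The finite-dimensional Fredholm alternative says: either (I - K) is invertible, or ker(I - K) ≠ {0} and then range(I - K) = ker((I - K)^*)^⊥, with dim ker(I - K) = dim ker((I - K)^*). Since det(I - K) ≠ 0, 1 is not an eigenvalue of K and ker(I - K) = {0}, so we are in the first case: for every y there is a unique x = (I - K)^(-1) y. Explicitly, by the Sherman–Morrison formula, (I - u v^T)^(-1) = I + u v^T/(1 - v·u), i.e. (I - K)^(-1) = I + K/(9).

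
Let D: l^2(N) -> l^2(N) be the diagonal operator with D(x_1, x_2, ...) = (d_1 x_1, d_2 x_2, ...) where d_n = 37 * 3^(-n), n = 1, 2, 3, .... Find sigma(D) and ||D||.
sigma(D) = {37 * 3^(-n) : n ≥ 1} ∪ {0}; ||D|| = 37/3

A bounded diagonal operator on l^2 with diagonal entries d_n has spectrum equal to the closure of {d_n : n ≥ 1}: every d_n is an eigenvalue (with eigenvector e_n), so {d_n} ⊂ sigma(D); the spectrum is closed, so its closure is too; and for lambda not in the closure, (D - lambda I) has bounded inverse (the diagonal entries 1/(d_n - lambda) are bounded). For our sequence d_n = 37 * 3^(-n), n = 1, 2, 3, ...:
  - {d_n} = {37 * 3^(-n) : n ≥ 1}; the only limit point is 0
  - closure = {37 * 3^(-n) : n ≥ 1} ∪ {0}
For the norm: a diagonal operator has ||D|| = sup_n |d_n|. Here d_n = 37 * 3^(-n) is positive and decreasing, so sup_n |d_n| = d_1 = 37/3. So ||D|| = 37/3.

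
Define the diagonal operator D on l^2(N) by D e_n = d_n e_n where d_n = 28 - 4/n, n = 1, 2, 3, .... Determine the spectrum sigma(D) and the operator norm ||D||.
sigma(D) = {28 - 4/n : n ≥ 1} ∪ {28}; ||D|| = 28

A bounded diagonal operator on l^2 with diagonal entries d_n has spectrum equal to the closure of {d_n : n ≥ 1}: every d_n is an eigenvalue (with eigenvector e_n), so {d_n} ⊂ sigma(D); the spectrum is closed, so its closure is too; and for lambda not in the closure, (D - lambda I) has bounded inverse (the diagonal entries 1/(d_n - lambda) are bounded). For our sequence d_n = 28 - 4/n, n = 1, 2, 3, ...:
  - {d_n} = {28 - 4/n : n ≥ 1}; the only limit point is 28
  - closure = {28 - 4/n : n ≥ 1} ∪ {28}
For the norm: a diagonal operator has ||D|| = sup_n |d_n|. Here d_n = 28 - 4/n increases monotonically from d_1 = 24 toward 28, with all terms in [24, 28); so sup_n |d_n| = 28 (the supremum is the limit, not attained). So ||D|| = 28.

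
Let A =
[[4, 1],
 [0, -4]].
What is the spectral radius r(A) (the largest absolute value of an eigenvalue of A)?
r(A) = 4

The eigenvalues of A are the roots of its characteristic polynomial. With M = A (coefficients from the trace and determinant):
  p(λ) = det(λ I - M) = λ^2 - 16.
For λ^2 - 16 the discriminant is 64. It is a perfect square (8^2), so the roots are rational: λ = (0 ± 8)/2 = 4, -4.
Thus the eigenvalues (to 4 decimals) are 4 (modulus 4); -4 (modulus 4). The spectral radius is the largest modulus: r(A) = 4. (Cross-check: r(A) ≤ ||A||_2 ≈ 4.5311; equality holds whenever A is normal, though it can also hold for some non-normal A.)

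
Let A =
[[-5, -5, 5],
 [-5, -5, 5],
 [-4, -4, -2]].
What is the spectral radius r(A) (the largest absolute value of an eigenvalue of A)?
r(A) = sqrt(60) ≈ 7.746

The eigenvalues of A are the roots of its characteristic polynomial. With M = A (coefficients from the trace, the sum of principal 2x2 minors, and det A):
  p(λ) = det(λ I - M) = λ^3 + 12λ^2 + 60λ.
The constant term is 0, so λ = 0 is a root. Dividing out λ leaves p(λ) = λ(λ^2 + 12λ + 60). For λ^2 + 12λ + 60 the discriminant is -96. It is negative, so the roots are the complex-conjugate pair λ = -6 ± (sqrt(96)/2) i ≈ -6 ± 4.899i. For a conjugate pair the product of the roots equals the constant term, so |λ|^2 = 60 and |λ| = sqrt(60) ≈ 7.746.
Thus the eigenvalues (to 4 decimals) are -6 ± 4.899i (modulus 7.746); 0 (modulus 0). The spectral radius is the largest modulus: r(A) = sqrt(60) ≈ 7.746. (Cross-check: r(A) ≤ ||A||_2 ≈ 12.8084; equality holds whenever A is normal, though it can also hold for some non-normal A.)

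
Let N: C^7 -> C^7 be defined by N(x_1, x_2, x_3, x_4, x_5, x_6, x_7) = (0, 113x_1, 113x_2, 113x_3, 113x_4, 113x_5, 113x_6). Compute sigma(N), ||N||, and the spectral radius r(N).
sigma(N) = {0}; ||N|| = 113; r(N) = 0. (N is nilpotent with N^7 = 0.)

On C^7, N is a strictly lower-triangular matrix with 113 on the subdiagonal and zeros elsewhere, so its characteristic polynomial is lambda^7 and every eigenvalue is 0: sigma(N) = {0}. For the operator norm, N e_i = 113e_{i+1} for i = 1, ..., 6 and N e_7 = 0, so the singular values of N are 113 (with multiplicity 6) and 0; hence ||N|| = 113. The spectral radius r(N) = max|lambda| = 0. Note ||N|| > r(N) — characteristic of non-normal nilpotent operators. Indeed N^7 = 0.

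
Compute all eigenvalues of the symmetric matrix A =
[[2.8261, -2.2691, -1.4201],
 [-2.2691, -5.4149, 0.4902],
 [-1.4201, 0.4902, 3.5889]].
sigma(A) ≈ {-6, 2, 5}

A is real symmetric, so its spectrum consists of real eigenvalues. Expanding the characteristic polynomial of the displayed matrix gives
  det(λ I - A) = p(λ) = λ^3 + (-1)λ^2 + (-32)λ + (60).
Solving p(λ) = 0 yields eigenvalues ≈ -6, 2, 5. (A is shown rounded to 4 decimals, so these recover the underlying integer eigenvalues to within that precision.)
Verification: the trace of A = 1 equals the sum of eigenvalues 1, and det(A) ≈ -59.9995 matches the eigenvalue product -60.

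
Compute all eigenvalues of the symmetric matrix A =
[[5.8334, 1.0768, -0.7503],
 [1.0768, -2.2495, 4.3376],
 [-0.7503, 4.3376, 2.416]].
sigma(A) ≈ {-5, 5, 6}

A is real symmetric, so its spectrum consists of real eigenvalues. Expanding the characteristic polynomial of the displayed matrix gives
  det(λ I - A) = p(λ) = λ^3 + (-6)λ^2 + (-25)λ + (150.0013).
Solving p(λ) = 0 yields eigenvalues ≈ -5, 5, 6. (A is shown rounded to 4 decimals, so these recover the underlying integer eigenvalues to within that precision.)
Verification: the trace of A = 6 equals the sum of eigenvalues 6, and det(A) ≈ -150.0013 matches the eigenvalue product -150.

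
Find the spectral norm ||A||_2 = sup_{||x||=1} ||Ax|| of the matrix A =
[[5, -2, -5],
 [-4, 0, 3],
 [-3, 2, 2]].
||A||_2 ≈ 9.6307 (= sqrt(largest eigenvalue of A^T A))

||A||_2 = sigma_max(A) = sqrt(lambda_max(A^T A)). Form the symmetric matrix M = A^T A =
[[50, -16, -43],
 [-16, 8, 14],
 [-43, 14, 38]].
Its characteristic polynomial (trace, sum of principal 2x2 minors, determinant of M give the coefficients) is
  p(λ) = det(λ I - M) = λ^3 - 96λ^2 + 303λ - 144.
No integer candidate from the rational root theorem (±divisors of 144) is a root, so the roots are irrational. The cubic discriminant is Δ = 300067524 > 0, so there are three distinct real roots. p(0) = -144 and p(1) = 64 have opposite signs, so a root lies in (0, 1); Newton's method refines it to λ ≈ 0.5819. p(2) = 86 and p(3) = -72 have opposite signs, so a root lies in (2, 3); Newton's method refines it to λ ≈ 2.6682. p(92) = -6124 and p(93) = 2088 have opposite signs, so a root lies in (92, 93); Newton's method refines it to λ ≈ 92.7499. Check (Vieta): the three roots sum to 96, matching tr M = 96.
So the eigenvalues of A^T A are ≈ 0.5819, 2.6682, 92.7499 (all ≥ 0, as they must be for A^T A). The largest is λ_max ≈ 92.7499, hence ||A||_2 = sqrt(λ_max) ≈ 9.6307.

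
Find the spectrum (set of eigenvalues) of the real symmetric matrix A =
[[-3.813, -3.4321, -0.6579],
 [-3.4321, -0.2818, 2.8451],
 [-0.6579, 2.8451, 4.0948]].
sigma(A) ≈ {-6, 0, 6}

A is real symmetric, so its spectrum consists of real eigenvalues. Expanding the characteristic polynomial of the displayed matrix gives
  det(λ I - A) = p(λ) = λ^3 + (0)λ^2 + (-36)λ + (0).
Solving p(λ) = 0 yields eigenvalues ≈ -6, 0, 6. (A is shown rounded to 4 decimals, so these recover the underlying integer eigenvalues to within that precision.)
Verification: the trace of A = 0 equals the sum of eigenvalues 0, and det(A) ≈ 0.0010 matches the eigenvalue product 0.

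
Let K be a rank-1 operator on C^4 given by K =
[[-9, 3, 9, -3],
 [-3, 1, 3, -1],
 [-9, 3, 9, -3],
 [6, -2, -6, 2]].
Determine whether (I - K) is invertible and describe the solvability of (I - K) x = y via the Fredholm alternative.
(I - K) is invertible (det(I - K) = -2 ≠ 0), so for every y in C^4 the equation (I - K) x = y has a unique solution.

K has rank 1, so it is an outer product K = u v^T: every row of K is a multiple of one row vector. Reading off the entries, u = (3, 1, 3, -2) and v = (-3, 1, 3, -1) (row i of K equals u_i·v^T). A rank-one matrix u v^T satisfies K u = u (v·u) and kills the (3)-dimensional subspace v^⊥, so its characteristic polynomial is lambda^3 (lambda - v·u) with v·u = tr K = 3. Hence the eigenvalues of I - K are 1 (multiplicity 3) and 1 - (3) = -2, so det(I - K) = -2. (Direct check: I - K =
[[10, -3, -9, 3],
 [3, 0, -3, 1],
 [9, -3, -8, 3],
 [-6, 2, 6, -1]]
has determinant -2.) The finite-dimensional Fredholm alternative says: either (I - K) is invertible, or ker(I - K) ≠ {0} and then range(I - K) = ker((I - K)^*)^⊥, with dim ker(I - K) = dim ker((I - K)^*). Since det(I - K) ≠ 0, 1 is not an eigenvalue of K and ker(I - K) = {0}, so we are in the first case: for every y there is a unique x = (I - K)^(-1) y. Explicitly, by the Sherman–Morrison formula, (I - u v^T)^(-1) = I + u v^T/(1 - v·u), i.e. (I - K)^(-1) = I + K/(-2).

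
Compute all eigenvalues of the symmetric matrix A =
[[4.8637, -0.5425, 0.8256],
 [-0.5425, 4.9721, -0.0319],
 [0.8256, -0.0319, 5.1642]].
sigma(A) ≈ {4, 5, 6}

A is real symmetric, so its spectrum consists of real eigenvalues. Expanding the characteristic polynomial of the displayed matrix gives
  det(λ I - A) = p(λ) = λ^3 + (-15)λ^2 + (74)λ + (-120).
Solving p(λ) = 0 yields eigenvalues ≈ 4, 5, 6. (A is shown rounded to 4 decimals, so these recover the underlying integer eigenvalues to within that precision.)
Verification: the trace of A = 15 equals the sum of eigenvalues 15, and det(A) ≈ 119.9995 matches the eigenvalue product 120.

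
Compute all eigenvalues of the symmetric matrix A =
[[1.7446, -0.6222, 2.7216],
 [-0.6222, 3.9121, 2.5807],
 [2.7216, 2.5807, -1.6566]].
sigma(A) ≈ {-4, 3, 5}

A is real symmetric, so its spectrum consists of real eigenvalues. Expanding the characteristic polynomial of the displayed matrix gives
  det(λ I - A) = p(λ) = λ^3 + (-4)λ^2 + (-17)λ + (60.0017).
Solving p(λ) = 0 yields eigenvalues ≈ -4, 3, 5. (A is shown rounded to 4 decimals, so these recover the underlying integer eigenvalues to within that precision.)
Verification: the trace of A = 4 equals the sum of eigenvalues 4, and det(A) ≈ -60.0017 matches the eigenvalue product -60.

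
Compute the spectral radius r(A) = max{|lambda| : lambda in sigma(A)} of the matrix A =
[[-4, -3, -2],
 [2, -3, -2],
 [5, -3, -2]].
r(A) = 6

The eigenvalues of A are the roots of its characteristic polynomial. With M = A (coefficients from the trace, the sum of principal 2x2 minors, and det A):
  p(λ) = det(λ I - M) = λ^3 + 9λ^2 + 36λ.
The constant term is 0, so λ = 0 is a root. Dividing out λ leaves p(λ) = λ(λ^2 + 9λ + 36). For λ^2 + 9λ + 36 the discriminant is -63. It is negative, so the roots are the complex-conjugate pair λ = -9/2 ± (sqrt(63)/2) i ≈ -4.5 ± 3.9686i. For a conjugate pair the product of the roots equals the constant term, so |λ|^2 = 36 and |λ| = sqrt(36) = 6.
Thus the eigenvalues (to 4 decimals) are -4.5 ± 3.9686i (modulus 6); 0 (modulus 0). The spectral radius is the largest modulus: r(A) = 6. (Cross-check: r(A) ≤ ||A||_2 ≈ 7.2955; equality holds whenever A is normal, though it can also hold for some non-normal A.)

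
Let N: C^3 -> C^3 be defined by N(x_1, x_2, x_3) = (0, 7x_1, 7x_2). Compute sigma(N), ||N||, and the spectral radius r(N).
sigma(N) = {0}; ||N|| = 7; r(N) = 0. (N is nilpotent with N^3 = 0.)

On C^3, N is a strictly lower-triangular matrix with 7 on the subdiagonal and zeros elsewhere, so its characteristic polynomial is lambda^3 and every eigenvalue is 0: sigma(N) = {0}. For the operator norm, N e_i = 7e_{i+1} for i = 1, ..., 2 and N e_3 = 0, so the singular values of N are 7 (with multiplicity 2) and 0; hence ||N|| = 7. The spectral radius r(N) = max|lambda| = 0. Note ||N|| > r(N) — characteristic of non-normal nilpotent operators. Indeed N^3 = 0.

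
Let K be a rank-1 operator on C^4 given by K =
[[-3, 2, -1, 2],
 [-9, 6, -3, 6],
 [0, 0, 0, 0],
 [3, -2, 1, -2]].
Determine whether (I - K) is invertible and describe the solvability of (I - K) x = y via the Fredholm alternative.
(I - K) is singular (det(I - K) = 0, i.e. 1 ∈ sigma(K)). (I - K) x = y is solvable iff y ⊥ ker((I - K)^*) = span{(-3, 2, -1, 2)}, i.e. iff -3y_1 + 2y_2 - y_3 + 2y_4 = 0. When solvable, the solutions are x = y + c·(1, 3, 0, -1), c arbitrary (ker(I - K) = span{(1, 3, 0, -1)}, dimension 1).

K has rank 1, so it is an outer product K = u v^T: every row of K is a multiple of one row vector. Reading off the entries, u = (1, 3, 0, -1) and v = (-3, 2, -1, 2) (row i of K equals u_i·v^T). A rank-one matrix u v^T satisfies K u = u (v·u) and kills the (3)-dimensional subspace v^⊥, so its characteristic polynomial is lambda^3 (lambda - v·u) with v·u = tr K = 1. Hence the eigenvalues of I - K are 1 (multiplicity 3) and 1 - (1) = 0, so det(I - K) = 0. (Direct check: I - K =
[[4, -2, 1, -2],
 [9, -5, 3, -6],
 [0, 0, 1, 0],
 [-3, 2, -1, 3]]
has determinant 0.) So 1 is an eigenvalue of K and (I - K) is not invertible. The finite-dimensional Fredholm alternative says: either (I - K) is invertible, or ker(I - K) ≠ {0} and then range(I - K) = ker((I - K)^*)^⊥, with dim ker(I - K) = dim ker((I - K)^*). We are in the second case, so we need both kernels. Kernel of I - K: (I - K) u = u - u (v·u) = u - u = 0, so ker(I - K) = span{u} = span{(1, 3, 0, -1)} (it is exactly 1-dimensional because rank(I - K) = 3). Kernel of the adjoint: K is real, so (I - K)^* = I - K^T = I - v u^T, and (I - v u^T) v = v - v (u·v) = 0; hence ker((I - K)^*) = span{v} = span{(-3, 2, -1, 2)}. Therefore (I - K) x = y is solvable iff <y, v> = 0, i.e. iff -3y_1 + 2y_2 - y_3 + 2y_4 = 0. When this holds, K y = u (v·y) = 0, so (I - K) y = y and x = y is a particular solution; the full solution set is the line x = y + c·u = y + c·(1, 3, 0, -1), c ∈ C.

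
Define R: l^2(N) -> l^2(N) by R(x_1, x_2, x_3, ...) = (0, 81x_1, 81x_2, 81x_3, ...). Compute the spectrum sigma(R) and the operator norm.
sigma(R) = closed disk {z in C : |z| ≤ 81}; ||R|| = 81

Note R = 81·U where U is the unit right shift (U x)_k = x_{k-1} (with x_0 := 0); so ||R|| = 81||U|| and sigma(R) = 81·sigma(U). ||R x||^2 = sum_{k≥1} |81x_k|^2 = 6561||x||^2, so ||R|| = 81 and sigma(R) ⊂ {|z| ≤ 81}. For any |lambda| < 81, the equation (R - lambda I) x = 0 forces x_1 = 0, then 81x_k = lambda x_{k+1} ⇒ x = 0, so R has no eigenvalues. But (R - lambda I) is not surjective for |lambda| < 81: solving (R - lambda I) x = e_1 would require x_n proportional to (lambda/81)^(-n), which is not in l^2. So every |lambda| < 81 lies in the residual spectrum. The boundary |lambda| = 81 is in the approximate point spectrum (the spectrum is closed). Hence sigma(R) is the closed disk of radius 81.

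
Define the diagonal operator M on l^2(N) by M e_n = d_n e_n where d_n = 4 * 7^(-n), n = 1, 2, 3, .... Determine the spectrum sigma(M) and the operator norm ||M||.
sigma(M) = {4 * 7^(-n) : n ≥ 1} ∪ {0}; ||M|| = 4/7

A bounded diagonal operator on l^2 with diagonal entries d_n has spectrum equal to the closure of {d_n : n ≥ 1}: every d_n is an eigenvalue (with eigenvector e_n), so {d_n} ⊂ sigma(M); the spectrum is closed, so its closure is too; and for lambda not in the closure, (M - lambda I) has bounded inverse (the diagonal entries 1/(d_n - lambda) are bounded). For our sequence d_n = 4 * 7^(-n), n = 1, 2, 3, ...:
  - {d_n} = {4 * 7^(-n) : n ≥ 1}; the only limit point is 0
  - closure = {4 * 7^(-n) : n ≥ 1} ∪ {0}
For the norm: a diagonal operator has ||M|| = sup_n |d_n|. Here d_n = 4 * 7^(-n) is positive and decreasing, so sup_n |d_n| = d_1 = 4/7. So ||M|| = 4/7.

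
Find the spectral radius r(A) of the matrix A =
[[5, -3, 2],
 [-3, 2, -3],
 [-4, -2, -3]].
r(A) ≈ 5.8759

The eigenvalues of A are the roots of its characteristic polynomial. With M = A (coefficients from the trace, the sum of principal 2x2 minors, and det A):
  p(λ) = det(λ I - M) = λ^3 - 4λ^2 - 18λ + 41.
No integer candidate from the rational root theorem (±divisors of 41) is a root, so the roots are irrational. The cubic discriminant is Δ = 46757 > 0, so there are three distinct real roots. p(-4) = -15 and p(-3) = 32 have opposite signs, so a root lies in (-4, -3); Newton's method refines it to λ ≈ -3.741. p(1) = 20 and p(2) = -3 have opposite signs, so a root lies in (1, 2); Newton's method refines it to λ ≈ 1.8652. p(5) = -24 and p(6) = 5 have opposite signs, so a root lies in (5, 6); Newton's method refines it to λ ≈ 5.8759. Check (Vieta): the three roots sum to 4, matching tr M = 4.
Thus the eigenvalues (to 4 decimals) are -3.741 (modulus 3.741); 1.8652 (modulus 1.8652); 5.8759 (modulus 5.8759). The spectral radius is the largest modulus: r(A) ≈ 5.8759. (Cross-check: r(A) ≤ ||A||_2 ≈ 8.5773; equality holds whenever A is normal, though it can also hold for some non-normal A.)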